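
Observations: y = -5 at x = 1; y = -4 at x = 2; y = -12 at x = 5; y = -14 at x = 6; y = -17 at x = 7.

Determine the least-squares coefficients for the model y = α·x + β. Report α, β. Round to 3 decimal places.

The normal equations are: 115·α + 21·β = -276;  21·α + 5·β = -52.
Eliminating β: 5·(row 1) − 21·(row 2) gives 134·α = 5·(-276) − 21·(-52) = -288, so α = -144/67.
Then β = ((-52) − 21·(-144/67))/5 = -92/67.

α = -2.149, β = -1.373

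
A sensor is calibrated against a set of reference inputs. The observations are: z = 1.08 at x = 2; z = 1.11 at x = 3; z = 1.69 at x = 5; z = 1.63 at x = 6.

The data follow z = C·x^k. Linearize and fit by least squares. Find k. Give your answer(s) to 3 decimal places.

Linearized form: ln z = k·ln x + ln C. From the 4 transformed points,
Over the data: Σln x = 5.1930, Σ(ln x)² = 7.4881, Σln z = 1.1946, Σln x·ln z = 1.8879.
Normal system: [[7.4881, 5.1930]; [5.1930, 4]]·[k, ln C]ᵀ = [1.8879, 1.1946]ᵀ.
Δ = 7.4881·4 − (5.1930)² = 2.9856; k = (1.8879·4 − 5.1930·1.1946)/2.9856 = 0.45153, ln C = (7.4881·1.1946 − 5.1930·1.8879)/2.9856 = -0.28753.

k = 0.452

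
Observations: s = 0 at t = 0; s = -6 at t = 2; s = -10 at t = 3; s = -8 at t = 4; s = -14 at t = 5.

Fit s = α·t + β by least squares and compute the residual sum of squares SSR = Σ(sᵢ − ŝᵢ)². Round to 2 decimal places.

Normal-equation sums: Σt·t = 54, Σt = 14, Σ1 = 5.
For Mᵀs: Σt·s = -144, Σs = -38.
MᵀM·[α, β]ᵀ = Mᵀs becomes [[54, 14]; [14, 5]]·[α, β]ᵀ = [-144, -38]ᵀ.
Eliminating β: 5·(row 1) − 14·(row 2) gives 74·α = 5·(-144) − 14·(-38) = -188, so α = -94/37.
Then β = ((-38) − 14·(-94/37))/5 = -18/37.
Residuals: 18/37, -16/37, -70/37, 98/37, -30/37; SSR = 432/37.

SSR = 11.68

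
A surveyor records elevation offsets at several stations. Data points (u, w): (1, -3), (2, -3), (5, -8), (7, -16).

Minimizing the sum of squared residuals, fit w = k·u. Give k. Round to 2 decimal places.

k = -2.04

Normal-equation sums: Σu·u = 79.
For Mᵀw: Σu·w = -161.
Normal equations: [[79]]·[k]ᵀ = [-161]ᵀ.
Hence k = -161 / 79 ≈ -2.03797.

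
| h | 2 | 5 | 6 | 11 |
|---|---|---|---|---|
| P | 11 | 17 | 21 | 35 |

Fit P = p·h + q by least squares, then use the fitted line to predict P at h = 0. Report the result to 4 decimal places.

Entries of XᵀX: Σh·h = 186, Σh = 24, Σ1 = 4.
Right-hand side: Σh·P = 618, ΣP = 84.
So XᵀX·[p, q]ᵀ = XᵀP: [[186, 24]; [24, 4]]·[p, q]ᵀ = [618, 84]ᵀ.
Eliminating q: 4·(row 1) − 24·(row 2) gives 168·p = 4·618 − 24·84 = 456, so p = 19/7.
Then q = (84 − 24·(19/7))/4 = 33/7.
At h = 0: P̂ = (19/7)·(0) + (33/7)·(1) = 33/7.

P̂ = 4.7143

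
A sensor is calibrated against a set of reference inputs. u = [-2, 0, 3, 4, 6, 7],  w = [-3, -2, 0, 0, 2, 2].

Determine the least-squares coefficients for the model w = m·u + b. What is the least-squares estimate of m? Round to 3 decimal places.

m = 0.583

Entries of AᵀA: Σu·u = 114, Σu = 18, Σ1 = 6.
Right-hand side: Σu·w = 32, Σw = -1.
Normal equations: [[114, 18]; [18, 6]]·[m, b]ᵀ = [32, -1]ᵀ.
Δ = 114·6 − 18² = 360.
m = (32·6 − 18·(-1))/360 = 7/12; b = (114·(-1) − 18·32)/360 = -23/12.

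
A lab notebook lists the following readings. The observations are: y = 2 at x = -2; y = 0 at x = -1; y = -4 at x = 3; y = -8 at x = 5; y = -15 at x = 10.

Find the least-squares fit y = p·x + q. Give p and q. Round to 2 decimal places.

p = -1.39, q = -0.82

Compute the Gram sums: Σx·x = 139, Σx = 15, Σ1 = 5.
And Σx·y = -206, Σy = -25.
Normal equations: [[139, 15]; [15, 5]]·[p, q]ᵀ = [-206, -25]ᵀ.
det = 139·5 − 15² = 470.
p = ((-206)·5 − 15·(-25))/470 = -131/94; q = (139·(-25) − 15·(-206))/470 = -77/94.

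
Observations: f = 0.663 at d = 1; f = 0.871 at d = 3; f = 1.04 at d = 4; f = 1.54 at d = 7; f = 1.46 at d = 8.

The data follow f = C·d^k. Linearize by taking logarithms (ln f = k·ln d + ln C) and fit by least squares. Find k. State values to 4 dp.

k = 0.4122

With ln fᵢ as the transformed response and ln dᵢ as the regressor:
Over the data: Σln d = 6.5103, Σ(ln d)² = 11.2394, Σln f = 0.3003, Σln d·ln f = 1.5298.
Normal system: [[11.2394, 6.5103]; [6.5103, 5]]·[k, ln C]ᵀ = [1.5298, 0.3003]ᵀ.
Δ = 11.2394·5 − (6.5103)² = 13.8136; k = (1.5298·5 − 6.5103·0.3003)/13.8136 = 0.41217, ln C = (11.2394·0.3003 − 6.5103·1.5298)/13.8136 = -0.47660.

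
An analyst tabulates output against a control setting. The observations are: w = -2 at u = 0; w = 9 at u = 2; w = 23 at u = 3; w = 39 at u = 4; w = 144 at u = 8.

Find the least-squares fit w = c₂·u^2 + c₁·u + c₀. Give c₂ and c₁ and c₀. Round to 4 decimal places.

Forming XᵀX = [[4449, 611, 93]; [611, 93, 17]; [93, 17, 5]] and Xᵀw = [10083, 1395, 213]ᵀ gives XᵀX·[c₂, c₁, c₀]ᵀ = Xᵀw.
Solving the 3×3 system (Gaussian elimination) gives c₂ = 183/91, c₁ = 2217/1001, c₀ = -2337/1001.

c₂ = 2.0110, c₁ = 2.2148, c₀ = -2.3347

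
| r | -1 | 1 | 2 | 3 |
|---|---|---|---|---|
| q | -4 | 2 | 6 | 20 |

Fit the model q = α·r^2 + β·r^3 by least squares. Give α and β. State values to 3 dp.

α = -0.896, β = 1.057

The normal equations are: 99·α + 275·β = 202;  275·α + 795·β = 594.
(Σr^2·r^2 = 99, Σr^2·r^3 = 275, Σr^3·r^3 = 795, Σr^2·q = 202, Σr^3·q = 594.)
Δ = 99·795 − 275² = 3080.
α = (202·795 − 275·594)/3080 = -69/77; β = (99·594 − 275·202)/3080 = 37/35.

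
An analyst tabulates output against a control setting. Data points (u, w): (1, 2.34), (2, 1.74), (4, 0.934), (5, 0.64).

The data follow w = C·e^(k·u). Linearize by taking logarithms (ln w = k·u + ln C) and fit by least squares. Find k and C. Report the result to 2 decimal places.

k = -0.32, C = 3.28

Let Y = ln w. Fitting Y = k·u + ln C by least squares:
AᵀA = [[46.0000, 12.0000]; [12.0000, 4]], rhs = [-0.5466, 0.8895]ᵀ  (here Σu = 12.0000, Σ(u)² = 46.0000, Σln w = 0.8895, Σu·ln w = -0.5466).
Solving (det = 40.0000): k = -0.32150, ln C = 1.18688, so C = exp(1.18688) = 3.27684.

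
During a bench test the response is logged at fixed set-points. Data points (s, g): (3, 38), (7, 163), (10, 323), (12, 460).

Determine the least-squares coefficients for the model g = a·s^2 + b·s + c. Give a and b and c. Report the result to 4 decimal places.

a = 3.1182, b = 0.1385, c = 9.4661

Compute the Gram sums: Σs^2·s^2 = 33218, Σs^2·s = 3098, Σs^2 = 302, Σs·s = 302, Σs = 32, Σ1 = 4.
Right-hand side: Σs^2·g = 106869, Σs·g = 10005, Σg = 984.
So AᵀA·[a, b, c]ᵀ = Aᵀg: [[33218, 3098, 302]; [3098, 302, 32]; [302, 32, 4]]·[a, b, c]ᵀ = [106869, 10005, 984]ᵀ.
Solving the 3×3 system (Gaussian elimination) gives a = 7306/2343, b = 59/426, c = 7393/781.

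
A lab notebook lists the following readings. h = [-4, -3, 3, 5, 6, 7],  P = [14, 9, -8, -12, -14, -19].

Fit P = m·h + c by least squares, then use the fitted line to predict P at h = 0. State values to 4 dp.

Entries of XᵀX: Σh·h = 144, Σh = 14, Σ1 = 6.
And Σh·P = -384, ΣP = -30.
Normal equations: [[144, 14]; [14, 6]]·[m, c]ᵀ = [-384, -30]ᵀ.
det = 144·6 − 14² = 668.
m = ((-384)·6 − 14·(-30))/668 = -471/167; c = (144·(-30) − 14·(-384))/668 = 264/167.
At h = 0: P̂ = (-471/167)·(0) + (264/167)·(1) = 264/167.

P̂ = 1.5808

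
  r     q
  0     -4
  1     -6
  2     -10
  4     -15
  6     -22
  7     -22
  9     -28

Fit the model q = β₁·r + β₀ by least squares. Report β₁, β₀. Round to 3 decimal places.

β₁ = -2.703, β₀ = -4.088

Compute the Gram sums: Σr·r = 187, Σr = 29, Σ1 = 7.
Right-hand side: Σr·q = -624, Σq = -107.
MᵀM·[β₁, β₀]ᵀ = Mᵀq becomes [[187, 29]; [29, 7]]·[β₁, β₀]ᵀ = [-624, -107]ᵀ.
Determinant 187·7 − 29² = 468.
β₁ = ((-624)·7 − 29·(-107))/468 = -1265/468; β₀ = (187·(-107) − 29·(-624))/468 = -1913/468.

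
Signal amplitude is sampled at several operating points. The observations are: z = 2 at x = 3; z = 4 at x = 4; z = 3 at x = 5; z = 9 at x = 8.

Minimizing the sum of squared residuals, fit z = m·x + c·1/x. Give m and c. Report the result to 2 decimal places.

The normal system AᵀA·[m, c]ᵀ = Aᵀz is [[114, 4]; [4, 3301/14400]]·[m, c]ᵀ = [109, 407/120]ᵀ.
Δ = 114·(3301/14400) − 4² = 24319/2400.
m = (109·(3301/14400) − 4·(407/120))/(24319/2400) = 164449/145914; c = (114·(407/120) − 4·109)/(24319/2400) = -118440/24319.

m = 1.13, c = -4.87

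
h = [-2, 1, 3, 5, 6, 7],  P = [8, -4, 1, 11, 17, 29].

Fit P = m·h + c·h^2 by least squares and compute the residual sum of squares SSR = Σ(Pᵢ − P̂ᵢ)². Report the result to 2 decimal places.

SSR = 9.49

From the data, Σh·h = 124, Σh·h^2 = 704, Σh^2·h^2 = 4420.
For MᵀP: Σh·P = 343, Σh^2·P = 2345.
MᵀM·[m, c]ᵀ = MᵀP becomes [[124, 704]; [704, 4420]]·[m, c]ᵀ = [343, 2345]ᵀ.
Determinant 124·4420 − 704² = 52464.
m = (343·4420 − 704·2345)/52464 = -11235/4372; c = (124·2345 − 704·343)/52464 = 4109/4372.
Residuals: -1965/2186, -5181/2186, 274/1093, 771/2186, -3095/2186, 1023/1093; SSR = 10376/1093.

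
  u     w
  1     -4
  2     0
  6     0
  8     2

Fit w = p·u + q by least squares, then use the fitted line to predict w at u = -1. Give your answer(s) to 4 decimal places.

Sums needed: Σu·u = 105, Σu = 17, Σ1 = 4.
Moment sums: Σu·w = 12, Σw = -2.
XᵀX·[p, q]ᵀ = Xᵀw becomes [[105, 17]; [17, 4]]·[p, q]ᵀ = [12, -2]ᵀ.
Eliminating q: 4·(row 1) − 17·(row 2) gives 131·p = 4·12 − 17·(-2) = 82, so p = 82/131.
Then q = ((-2) − 17·(82/131))/4 = -414/131.
At u = -1: ŵ = (82/131)·(-1) + (-414/131)·(1) = -496/131.

ŵ = -3.7863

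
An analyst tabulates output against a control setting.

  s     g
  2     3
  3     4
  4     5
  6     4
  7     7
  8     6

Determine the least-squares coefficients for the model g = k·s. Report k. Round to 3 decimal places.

The normal equations are: 178·k = 159.
k = 159/178 = 0.893258.

k = 0.893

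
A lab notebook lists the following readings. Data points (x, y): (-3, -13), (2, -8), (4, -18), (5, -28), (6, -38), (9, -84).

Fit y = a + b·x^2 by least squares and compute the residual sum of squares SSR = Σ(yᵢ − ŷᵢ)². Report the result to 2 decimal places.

SSR = 3.62

MᵀM·[a, b]ᵀ = Mᵀy reads: 6·a + 171·b = -189;  171·a + 8835·b = -9309.
(Σ1 = 6, Σx^2 = 171, Σx^2·x^2 = 8835, Σy = -189, Σx^2·y = -9309.)
det = 6·8835 − 171² = 23769.
a = ((-189)·8835 − 171·(-9309))/23769 = -456/139; b = (6·(-9309) − 171·(-189))/23769 = -2615/2641.
Residuals: -2134/2641, -2004/2641, 2966/2641, 91/2641, 2446/2641, -1365/2641; SSR = 9550/2641.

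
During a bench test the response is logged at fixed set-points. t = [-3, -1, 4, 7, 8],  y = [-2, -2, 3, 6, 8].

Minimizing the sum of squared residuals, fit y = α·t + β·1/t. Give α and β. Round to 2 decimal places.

α = 0.88, β = 0.72

The normal system XᵀX·[α, β]ᵀ = Xᵀy is [[139, 5]; [5, 34141/28224]]·[α, β]ᵀ = [126, 443/84]ᵀ.
Δ = 139·(34141/28224) − 5² = 4039999/28224.
α = (126·(34141/28224) − 5·(443/84))/(4039999/28224) = 3557526/4039999; β = (139·(443/84) − 5·126)/(4039999/28224) = 2908752/4039999.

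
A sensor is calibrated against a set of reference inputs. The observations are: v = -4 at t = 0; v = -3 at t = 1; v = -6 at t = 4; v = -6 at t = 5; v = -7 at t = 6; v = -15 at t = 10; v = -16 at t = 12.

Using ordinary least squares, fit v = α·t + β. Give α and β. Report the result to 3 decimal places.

Compute the Gram sums: Σt·t = 322, Σt = 38, Σ1 = 7.
And Σt·v = -441, Σv = -57.
Eliminating β: 7·(row 1) − 38·(row 2) gives 810·α = 7·(-441) − 38·(-57) = -921, so α = -307/270.
Then β = ((-57) − 38·(-307/270))/7 = -266/135.

α = -1.137, β = -1.970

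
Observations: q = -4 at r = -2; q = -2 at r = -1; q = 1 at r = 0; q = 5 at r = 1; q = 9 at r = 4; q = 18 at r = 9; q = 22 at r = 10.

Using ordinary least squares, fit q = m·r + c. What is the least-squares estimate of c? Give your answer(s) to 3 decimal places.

c = 0.871

Normal-equation sums: Σr·r = 203, Σr = 21, Σ1 = 7.
For Xᵀq: Σr·q = 433, Σq = 49.
Normal equations: [[203, 21]; [21, 7]]·[m, c]ᵀ = [433, 49]ᵀ.
Eliminating c: 7·(row 1) − 21·(row 2) gives 980·m = 7·433 − 21·49 = 2002, so m = 143/70.
Then c = (49 − 21·(143/70))/7 = 61/70.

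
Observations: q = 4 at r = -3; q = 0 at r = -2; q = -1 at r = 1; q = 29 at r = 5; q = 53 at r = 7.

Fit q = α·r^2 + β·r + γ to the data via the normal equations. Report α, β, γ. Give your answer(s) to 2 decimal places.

XᵀX·[α, β, γ]ᵀ = Xᵀq reads: 3124·α + 434·β + 88·γ = 3357;  434·α + 88·β + 8·γ = 503;  88·α + 8·β + 5·γ = 85.
Solving the 3×3 system (Gaussian elimination) gives α = 80857/81222, β = 81133/81222, γ = -28687/13537.

α = 1.00, β = 1.00, γ = -2.12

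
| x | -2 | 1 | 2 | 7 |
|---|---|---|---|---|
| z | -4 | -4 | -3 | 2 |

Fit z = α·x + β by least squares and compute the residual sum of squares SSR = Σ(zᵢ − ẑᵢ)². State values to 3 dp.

Sums needed: Σx·x = 58, Σx = 8, Σ1 = 4.
For Mᵀz: Σx·z = 12, Σz = -9.
Normal equations: [[58, 8]; [8, 4]]·[α, β]ᵀ = [12, -9]ᵀ.
Eliminating β: 4·(row 1) − 8·(row 2) gives 168·α = 4·12 − 8·(-9) = 120, so α = 5/7.
Then β = ((-9) − 8·(5/7))/4 = -103/28.
Residuals: 31/28, -29/28, -3/4, 19/28; SSR = 93/28.

SSR = 3.321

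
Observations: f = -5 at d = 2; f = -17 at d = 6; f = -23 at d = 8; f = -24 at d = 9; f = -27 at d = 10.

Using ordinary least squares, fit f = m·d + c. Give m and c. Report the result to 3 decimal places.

The normal equations are: 285·m + 35·c = -782;  35·m + 5·c = -96.
(Σd·d = 285, Σd = 35, Σ1 = 5, Σd·f = -782, Σf = -96.)
Eliminating c: 5·(row 1) − 35·(row 2) gives 200·m = 5·(-782) − 35·(-96) = -550, so m = -11/4.
Then c = ((-96) − 35·(-11/4))/5 = 1/20.

m = -2.750, c = 0.050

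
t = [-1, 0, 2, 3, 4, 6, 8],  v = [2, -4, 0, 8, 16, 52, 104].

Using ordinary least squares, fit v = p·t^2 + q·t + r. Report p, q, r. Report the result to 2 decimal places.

p = 2.03, q = -2.93, r = -3.13

Compute the Gram sums: Σt^2·t^2 = 5746, Σt^2·t = 826, Σt^2 = 130, Σt·t = 130, Σt = 22, Σ1 = 7.
For Mᵀv: Σt^2·v = 8858, Σt·v = 1230, Σv = 178.
Inverting the 3×3 Gram matrix, [p, q, r]ᵀ = [1879/924, -2707/924, -241/77]ᵀ.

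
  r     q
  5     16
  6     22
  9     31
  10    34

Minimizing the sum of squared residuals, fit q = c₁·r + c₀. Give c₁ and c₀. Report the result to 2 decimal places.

c₁ = 3.44, c₀ = -0.06

Compute the Gram sums: Σr·r = 242, Σr = 30, Σ1 = 4.
Moment sums: Σr·q = 831, Σq = 103.
AᵀA·[c₁, c₀]ᵀ = Aᵀq becomes [[242, 30]; [30, 4]]·[c₁, c₀]ᵀ = [831, 103]ᵀ.
Determinant 242·4 − 30² = 68.
c₁ = (831·4 − 30·103)/68 = 117/34; c₀ = (242·103 − 30·831)/68 = -1/17.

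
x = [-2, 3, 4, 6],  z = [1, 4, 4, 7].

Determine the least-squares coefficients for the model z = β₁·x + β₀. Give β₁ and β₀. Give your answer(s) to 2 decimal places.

β₁ = 0.69, β₀ = 2.10

Compute the Gram sums: Σx·x = 65, Σx = 11, Σ1 = 4.
Moment sums: Σx·z = 68, Σz = 16.
Normal equations: [[65, 11]; [11, 4]]·[β₁, β₀]ᵀ = [68, 16]ᵀ.
det = 65·4 − 11² = 139.
β₁ = (68·4 − 11·16)/139 = 96/139; β₀ = (65·16 − 11·68)/139 = 292/139.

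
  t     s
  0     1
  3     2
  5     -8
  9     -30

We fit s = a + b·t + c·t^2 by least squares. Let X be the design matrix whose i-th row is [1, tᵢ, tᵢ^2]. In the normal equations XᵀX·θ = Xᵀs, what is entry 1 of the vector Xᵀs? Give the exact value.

Entry 1 ↔ basis 1, so (Xᵀs)_{1} = Σᵢ sᵢ = (1)·(1) + (1)·(2) + (1)·(-8) + (1)·(-30) = -35.

-35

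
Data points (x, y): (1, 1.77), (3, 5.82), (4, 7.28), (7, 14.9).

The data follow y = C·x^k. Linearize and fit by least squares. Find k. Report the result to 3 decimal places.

k = 1.080

With ln yᵢ as the transformed response and ln xᵢ as the regressor:
Over the data: Σln x = 4.4308, Σ(ln x)² = 6.9153, Σln y = 7.0188, Σln x·ln y = 9.9436.
Normal system: [[6.9153, 4.4308]; [4.4308, 4]]·[k, ln C]ᵀ = [9.9436, 7.0188]ᵀ.
Slope k = (n·Σln x·ln y − Σln x·Σln y)/(n·Σ(ln x)² − (Σln x)²) = (4·9.9436 − 4.4308·7.0188)/8.0292 = 1.08048; ln C = (Σln y − k·Σln x)/n = 0.55784.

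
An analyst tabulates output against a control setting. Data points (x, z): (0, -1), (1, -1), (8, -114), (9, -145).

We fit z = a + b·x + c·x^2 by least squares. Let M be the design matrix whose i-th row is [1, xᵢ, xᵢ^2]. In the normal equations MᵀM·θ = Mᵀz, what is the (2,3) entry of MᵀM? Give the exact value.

1242

Row 2 ↔ basis x, column 3 ↔ basis x^2, so (MᵀM)_{2,3} = Σᵢ (x)·(x^2) = (0)·(0) + (1)·(1) + (8)·(64) + (9)·(81) = 1242.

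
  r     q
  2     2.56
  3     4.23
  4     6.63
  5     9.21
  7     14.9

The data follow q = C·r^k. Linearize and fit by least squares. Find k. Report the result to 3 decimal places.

Taking logs, ln q = k·ln r + ln C, so regress ln q on ln r.
AᵀA = [[9.9861, 6.7334]; [6.7334, 5]], rhs = [13.6883, 9.1955]ᵀ  (here Σln r = 6.7334, Σ(ln r)² = 9.9861, Σln q = 9.1955, Σln r·ln q = 13.6883).
Δ = 9.9861·5 − (6.7334)² = 4.5917; k = (13.6883·5 − 6.7334·9.1955)/4.5917 = 1.42103, ln C = (9.9861·9.1955 − 6.7334·13.6883)/4.5917 = -0.07458.

k = 1.421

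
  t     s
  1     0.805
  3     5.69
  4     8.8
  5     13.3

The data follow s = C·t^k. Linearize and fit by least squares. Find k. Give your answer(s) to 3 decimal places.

k = 1.739

Let Y = ln s. Fitting Y = k·ln t + ln C by least squares:
Σln t = 4.0943, Σ(ln t)² = 5.7191, Σln s = 6.2843, Σln t·ln s = 9.0899.
Normal system: [[5.7191, 4.0943]; [4.0943, 4]]·[k, ln C]ᵀ = [9.0899, 6.2843]ᵀ.
Slope k = (n·Σln t·ln s − Σln t·Σln s)/(n·Σ(ln t)² − (Σln t)²) = (4·9.0899 − 4.0943·6.2843)/6.1125 = 1.73893; ln C = (Σln s − k·Σln t)/n = -0.20887.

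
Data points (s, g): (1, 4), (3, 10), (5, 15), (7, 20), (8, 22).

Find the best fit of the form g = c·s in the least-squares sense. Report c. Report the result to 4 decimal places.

AᵀA·[c]ᵀ = Aᵀg reads: 148·c = 425.
c = 425/148 = 2.87162.

c = 2.8716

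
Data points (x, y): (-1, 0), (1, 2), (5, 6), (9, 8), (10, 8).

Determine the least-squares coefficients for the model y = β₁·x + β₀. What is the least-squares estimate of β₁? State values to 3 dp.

β₁ = 0.741

From the data, Σx·x = 208, Σx = 24, Σ1 = 5.
And Σx·y = 184, Σy = 24.
Δ = 208·5 − 24² = 464.
β₁ = (184·5 − 24·24)/464 = 43/58; β₀ = (208·24 − 24·184)/464 = 36/29.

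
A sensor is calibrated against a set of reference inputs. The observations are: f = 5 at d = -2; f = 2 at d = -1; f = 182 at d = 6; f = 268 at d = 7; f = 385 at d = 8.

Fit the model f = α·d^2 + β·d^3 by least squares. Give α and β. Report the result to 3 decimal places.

α = 2.097, β = 0.488

The normal equations are: 7810·α + 57318·β = 44346;  57318·α + 426514·β = 328314.
(Σd^2·d^2 = 7810, Σd^2·d^3 = 57318, Σd^3·d^3 = 426514, Σd^2·f = 44346, Σd^3·f = 328314.)
Determinant 7810·426514 − 57318² = 45721216.
α = (44346·426514 − 57318·328314)/45721216 = 11985999/5715152; β = (7810·328314 − 57318·44346)/45721216 = 2788539/5715152.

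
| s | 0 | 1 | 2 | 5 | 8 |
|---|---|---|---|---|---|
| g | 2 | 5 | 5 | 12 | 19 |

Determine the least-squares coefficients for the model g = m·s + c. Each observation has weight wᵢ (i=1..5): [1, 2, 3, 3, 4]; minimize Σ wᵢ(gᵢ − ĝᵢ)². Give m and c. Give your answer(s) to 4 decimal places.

m = 2.1363, c = 1.6541

Entries of XᵀWX: Σwᵢ·s·s = 345, Σwᵢ·s = 55, Σwᵢ·1 = 13.
Moment sums: Σwᵢ·s·g = 828, Σwᵢ·g = 139.
Eliminating c: 13·(row 1) − 55·(row 2) gives 1460·m = 13·828 − 55·139 = 3119, so m = 3119/1460.
Then c = (139 − 55·(3119/1460))/13 = 483/292.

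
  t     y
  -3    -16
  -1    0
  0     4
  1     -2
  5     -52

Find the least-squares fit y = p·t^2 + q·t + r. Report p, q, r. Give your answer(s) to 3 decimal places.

p = -2.099, q = -0.345, r = 2.050

Sums needed: Σt^2·t^2 = 708, Σt^2·t = 98, Σt^2 = 36, Σt·t = 36, Σt = 2, Σ1 = 5.
Right-hand side: Σt^2·y = -1446, Σt·y = -214, Σy = -66.
Solving the 3×3 system (Gaussian elimination) gives p = -191/91, q = -345/1001, r = 2052/1001.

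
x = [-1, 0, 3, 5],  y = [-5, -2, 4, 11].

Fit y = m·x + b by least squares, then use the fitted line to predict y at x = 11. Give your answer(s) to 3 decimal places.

ŷ = 25.582

The normal equations are: 35·m + 7·b = 72;  7·m + 4·b = 8.
(Σx·x = 35, Σx = 7, Σ1 = 4, Σx·y = 72, Σy = 8.)
det = 35·4 − 7² = 91.
m = (72·4 − 7·8)/91 = 232/91; b = (35·8 − 7·72)/91 = -32/13.
At x = 11: ŷ = (232/91)·(11) + (-32/13)·(1) = 2328/91.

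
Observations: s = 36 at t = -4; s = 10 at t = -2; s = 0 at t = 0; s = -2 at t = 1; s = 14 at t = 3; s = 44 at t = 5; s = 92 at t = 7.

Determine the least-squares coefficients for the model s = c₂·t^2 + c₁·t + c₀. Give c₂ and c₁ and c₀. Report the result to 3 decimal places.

c₂ = 2.067, c₁ = -1.186, c₀ = -1.299

The normal system XᵀX·[c₂, c₁, c₀]ᵀ = Xᵀs is [[3380, 424, 104]; [424, 104, 10]; [104, 10, 7]]·[c₂, c₁, c₀]ᵀ = [6348, 740, 194]ᵀ.
Solving the 3×3 system (Gaussian elimination) gives c₂ = 11465/5547, c₁ = -6580/5547, c₀ = -2402/1849.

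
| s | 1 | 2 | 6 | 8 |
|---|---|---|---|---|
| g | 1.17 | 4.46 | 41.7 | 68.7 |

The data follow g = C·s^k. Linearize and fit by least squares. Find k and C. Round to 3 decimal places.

Taking logs, ln g = k·ln s + ln C, so regress ln g on ln s.
AᵀA = [[8.0149, 4.5643]; [4.5643, 4]], rhs = [16.5160, 9.6124]ᵀ  (here Σln s = 4.5643, Σ(ln s)² = 8.0149, Σln g = 9.6124, Σln s·ln g = 16.5160).
Slope k = (n·Σln s·ln g − Σln s·Σln g)/(n·Σ(ln s)² − (Σln s)²) = (4·16.5160 − 4.5643·9.6124)/11.2265 = 1.97656; ln C = (Σln g − k·Σln s)/n = 0.14767, so C = exp(0.14767) = 1.15913.

k = 1.977, C = 1.159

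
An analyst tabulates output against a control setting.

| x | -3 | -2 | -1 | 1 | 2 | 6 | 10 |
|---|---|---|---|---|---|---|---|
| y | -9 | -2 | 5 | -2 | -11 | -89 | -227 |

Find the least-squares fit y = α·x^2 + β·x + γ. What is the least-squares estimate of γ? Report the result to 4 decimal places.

γ = 2.0946

Compute the Gram sums: Σx^2·x^2 = 11411, Σx^2·x = 1189, Σx^2 = 155, Σx·x = 155, Σx = 13, Σ1 = 7.
Moment sums: Σx^2·y = -26034, Σx·y = -2802, Σy = -335.
Normal equations: [[11411, 1189, 155]; [1189, 155, 13]; [155, 13, 7]]·[α, β, γ]ᵀ = [-26034, -2802, -335]ᵀ.
Inverting the 3×3 Gram matrix, [α, β, γ]ᵀ = [-137577/67676, -44987/16919, 20251/9668]ᵀ.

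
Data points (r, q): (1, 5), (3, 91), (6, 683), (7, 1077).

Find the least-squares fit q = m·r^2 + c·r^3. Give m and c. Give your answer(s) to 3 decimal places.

m = 1.111, c = 2.980

Setting ∂/∂m … = 0 gives: 3779·m + 24827·c = 78185;  24827·m + 165035·c = 519401.
(Σr^2·r^2 = 3779, Σr^2·r^3 = 24827, Σr^3·r^3 = 165035, Σr^2·q = 78185, Σr^3·q = 519401.)
Eliminating c: 165035·(row 1) − 24827·(row 2) gives 7287336·m = 165035·78185 − 24827·519401 = 8092848, so m = 337202/303639.
Then c = (519401 − 24827·(337202/303639))/165035 = 904891/303639.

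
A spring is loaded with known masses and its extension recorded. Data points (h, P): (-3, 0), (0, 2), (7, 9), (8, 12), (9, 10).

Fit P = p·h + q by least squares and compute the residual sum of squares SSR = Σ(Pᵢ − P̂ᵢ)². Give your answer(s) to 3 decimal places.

SSR = 5.031

Setting ∂/∂p … = 0 gives: 203·p + 21·q = 249;  21·p + 5·q = 33.
Determinant 203·5 − 21² = 574.
p = (249·5 − 21·33)/574 = 276/287; q = (203·33 − 21·249)/574 = 105/41.
Residuals: 93/287, -23/41, -12/41, 501/287, -349/287; SSR = 1444/287.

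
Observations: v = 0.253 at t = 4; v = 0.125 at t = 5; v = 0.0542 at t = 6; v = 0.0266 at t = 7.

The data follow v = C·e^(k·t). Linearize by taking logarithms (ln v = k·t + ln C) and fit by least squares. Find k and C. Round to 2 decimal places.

With ln vᵢ as the transformed response and tᵢ as the regressor:
Σt = 22.0000, Σ(t)² = 126.0000, Σln v = -9.9957, Σt·ln v = -58.7730.
Equations: 126.0000·k + 22.0000·ln C = -58.7730;  22.0000·k + 4·ln C = -9.9957.
Slope k = (n·Σt·ln v − Σt·Σln v)/(n·Σ(t)² − (Σt)²) = (4·-58.7730 − 22.0000·-9.9957)/20.0000 = -0.75931; ln C = (Σln v − k·Σt)/n = 1.67726, so C = exp(1.67726) = 5.35085.

k = -0.76, C = 5.35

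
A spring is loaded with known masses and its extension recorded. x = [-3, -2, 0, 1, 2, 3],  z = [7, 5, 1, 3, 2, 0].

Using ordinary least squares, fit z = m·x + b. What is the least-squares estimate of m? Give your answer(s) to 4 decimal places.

With design matrix M, MᵀM = [[27, 1]; [1, 6]] and Mᵀz = [-24, 18]ᵀ.
Δ = 27·6 − 1² = 161.
m = ((-24)·6 − 1·18)/161 = -162/161; b = (27·18 − 1·(-24))/161 = 510/161.

m = -1.0062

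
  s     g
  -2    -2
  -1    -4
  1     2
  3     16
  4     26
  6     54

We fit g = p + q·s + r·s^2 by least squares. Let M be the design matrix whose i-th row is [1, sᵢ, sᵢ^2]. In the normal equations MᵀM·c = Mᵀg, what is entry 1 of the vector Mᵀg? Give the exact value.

Entry 1 ↔ basis 1, so (Mᵀg)_{1} = Σᵢ gᵢ = (1)·(-2) + (1)·(-4) + (1)·(2) + (1)·(16) + (1)·(26) + (1)·(54) = 92.

92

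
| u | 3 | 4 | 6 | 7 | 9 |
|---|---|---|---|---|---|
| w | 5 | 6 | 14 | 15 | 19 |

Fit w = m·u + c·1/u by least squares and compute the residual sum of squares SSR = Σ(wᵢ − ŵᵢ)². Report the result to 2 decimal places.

SSR = 4.86

Sums needed: Σu·u = 191, Σu·1/u = 5, Σ1/u·1/u = 14869/63504.
And Σu·w = 399, Σ1/u·w = 1229/126.
Determinant 191·(14869/63504) − 5² = 1252379/63504.
m = (399·(14869/63504) − 5·(1229/126))/(1252379/63504) = 2835651/1252379; c = (191·(1229/126) − 5·399)/(1252379/63504) = -8382024/1252379.
Residuals: 548950/1252379, -1732824/1252379, 1916404/1252379, 133560/1252379, -794322/1252379; SSR = 6088744/1252379.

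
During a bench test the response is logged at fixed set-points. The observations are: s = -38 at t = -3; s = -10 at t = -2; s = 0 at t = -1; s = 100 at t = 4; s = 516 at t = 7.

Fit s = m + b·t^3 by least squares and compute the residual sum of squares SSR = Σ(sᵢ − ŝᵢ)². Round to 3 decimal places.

SSR = 4.004

The normal system MᵀM·[m, b]ᵀ = Mᵀs is [[5, 371]; [371, 122539]]·[m, b]ᵀ = [568, 184494]ᵀ.
Eliminating b: 122539·(row 1) − 371·(row 2) gives 475054·m = 122539·568 − 371·184494 = 1154878, so m = 577439/237527.
Then b = (184494 − 371·(577439/237527))/122539 = 355871/237527.
Residuals: 5052/237527, -105741/237527, -221568/237527, 399517/237527, -77260/237527; SSR = 950974/237527.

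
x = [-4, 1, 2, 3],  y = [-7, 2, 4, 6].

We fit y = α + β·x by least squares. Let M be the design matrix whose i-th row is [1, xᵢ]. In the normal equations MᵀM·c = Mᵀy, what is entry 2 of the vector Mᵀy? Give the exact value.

56

Entry 2 ↔ basis x, so (Mᵀy)_{2} = Σᵢ (x)·yᵢ = (-4)·(-7) + (1)·(2) + (2)·(4) + (3)·(6) = 56.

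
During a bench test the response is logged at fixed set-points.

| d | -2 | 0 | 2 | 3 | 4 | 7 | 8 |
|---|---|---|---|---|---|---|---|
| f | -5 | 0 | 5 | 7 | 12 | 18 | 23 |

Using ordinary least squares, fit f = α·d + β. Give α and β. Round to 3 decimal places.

Setting ∂/∂α … = 0 gives: 146·α + 22·β = 399;  22·α + 7·β = 60.
(Σd·d = 146, Σd = 22, Σ1 = 7, Σd·f = 399, Σf = 60.)
det = 146·7 − 22² = 538.
α = (399·7 − 22·60)/538 = 1473/538; β = (146·60 − 22·399)/538 = -9/269.

α = 2.738, β = -0.033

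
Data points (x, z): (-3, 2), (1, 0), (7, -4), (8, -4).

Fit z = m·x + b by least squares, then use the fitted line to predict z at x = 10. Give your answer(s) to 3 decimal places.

With design matrix A, AᵀA = [[123, 13]; [13, 4]] and Aᵀz = [-66, -6]ᵀ.
Δ = 123·4 − 13² = 323.
m = ((-66)·4 − 13·(-6))/323 = -186/323; b = (123·(-6) − 13·(-66))/323 = 120/323.
At x = 10: ẑ = (-186/323)·(10) + (120/323)·(1) = -1740/323.

ẑ = -5.387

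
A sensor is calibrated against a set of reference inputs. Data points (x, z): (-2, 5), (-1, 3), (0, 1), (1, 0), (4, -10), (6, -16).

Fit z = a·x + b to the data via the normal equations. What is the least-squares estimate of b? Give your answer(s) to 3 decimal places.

Sums needed: Σx·x = 58, Σx = 8, Σ1 = 6.
For Mᵀz: Σx·z = -149, Σz = -17.
Determinant 58·6 − 8² = 284.
a = ((-149)·6 − 8·(-17))/284 = -379/142; b = (58·(-17) − 8·(-149))/284 = 103/142.

b = 0.725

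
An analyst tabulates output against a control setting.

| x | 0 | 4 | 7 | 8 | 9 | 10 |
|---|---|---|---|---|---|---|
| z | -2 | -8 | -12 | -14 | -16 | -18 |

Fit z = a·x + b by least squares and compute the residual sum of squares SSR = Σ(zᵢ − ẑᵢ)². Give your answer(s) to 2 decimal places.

SSR = 1.02

Compute the Gram sums: Σx·x = 310, Σx = 38, Σ1 = 6.
And Σx·z = -552, Σz = -70.
AᵀA·[a, b]ᵀ = Aᵀz becomes [[310, 38]; [38, 6]]·[a, b]ᵀ = [-552, -70]ᵀ.
Determinant 310·6 − 38² = 416.
a = ((-552)·6 − 38·(-70))/416 = -163/104; b = (310·(-70) − 38·(-552))/416 = -181/104.
Residuals: -27/104, 1/104, 37/52, 29/104, -2/13, -61/104; SSR = 53/52.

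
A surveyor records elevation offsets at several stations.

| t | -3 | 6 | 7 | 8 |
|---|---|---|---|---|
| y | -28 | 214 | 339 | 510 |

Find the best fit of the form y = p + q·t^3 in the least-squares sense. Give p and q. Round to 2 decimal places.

Compute the Gram sums: Σ1 = 4, Σt^3 = 1044, Σt^3·t^3 = 427178.
Moment sums: Σy = 1035, Σt^3·y = 424377.
Normal equations: [[4, 1044]; [1044, 427178]]·[p, q]ᵀ = [1035, 424377]ᵀ.
Δ = 4·427178 − 1044² = 618776.
p = (1035·427178 − 1044·424377)/618776 = -460179/309388; q = (4·424377 − 1044·1035)/618776 = 77121/77347.

p = -1.49, q = 1.00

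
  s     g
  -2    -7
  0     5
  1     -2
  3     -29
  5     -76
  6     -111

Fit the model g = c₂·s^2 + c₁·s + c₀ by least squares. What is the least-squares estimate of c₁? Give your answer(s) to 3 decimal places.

MᵀM·[c₂, c₁, c₀]ᵀ = Mᵀg reads: 2019·c₂ + 361·c₁ + 75·c₀ = -6187;  361·c₂ + 75·c₁ + 13·c₀ = -1121;  75·c₂ + 13·c₁ + 6·c₀ = -220.
Inverting the 3×3 Gram matrix, [c₂, c₁, c₀]ᵀ = [-16533/5624, -7301/5624, 4067/1406]ᵀ.

c₁ = -1.298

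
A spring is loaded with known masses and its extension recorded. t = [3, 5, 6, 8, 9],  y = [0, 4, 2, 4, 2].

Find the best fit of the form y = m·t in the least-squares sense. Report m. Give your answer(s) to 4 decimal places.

m = 0.3814

From the data, Σt·t = 215.
Right-hand side: Σt·y = 82.
MᵀM·[m]ᵀ = Mᵀy becomes [[215]]·[m]ᵀ = [82]ᵀ.
Hence m = 82 / 215 ≈ 0.381395.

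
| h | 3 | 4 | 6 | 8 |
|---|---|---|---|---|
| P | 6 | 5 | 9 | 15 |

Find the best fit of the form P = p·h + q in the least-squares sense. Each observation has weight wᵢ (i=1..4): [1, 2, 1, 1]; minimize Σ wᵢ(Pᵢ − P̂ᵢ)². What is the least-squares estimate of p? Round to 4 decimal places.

The normal system MᵀWM·[p, q]ᵀ = MᵀWP is [[141, 25]; [25, 5]]·[p, q]ᵀ = [232, 40]ᵀ.
Eliminating q: 5·(row 1) − 25·(row 2) gives 80·p = 5·232 − 25·40 = 160, so p = 2.
Then q = (40 − 25·2)/5 = -2.

p = 2.0000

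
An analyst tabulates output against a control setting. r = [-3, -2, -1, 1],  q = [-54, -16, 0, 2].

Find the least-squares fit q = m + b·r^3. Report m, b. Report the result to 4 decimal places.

m = 0.7775, b = 2.0317

MᵀM·[m, b]ᵀ = Mᵀq reads: 4·m + (-35)·b = -68;  (-35)·m + 795·b = 1588.
(Σ1 = 4, Σr^3 = -35, Σr^3·r^3 = 795, Σq = -68, Σr^3·q = 1588.)
Eliminating b: 795·(row 1) − (-35)·(row 2) gives 1955·m = 795·(-68) − (-35)·1588 = 1520, so m = 304/391.
Then b = (1588 − (-35)·(304/391))/795 = 3972/1955.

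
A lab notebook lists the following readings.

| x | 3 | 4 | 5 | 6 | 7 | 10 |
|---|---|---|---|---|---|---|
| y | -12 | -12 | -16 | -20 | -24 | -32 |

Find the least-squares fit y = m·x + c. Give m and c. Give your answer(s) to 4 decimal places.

m = -3.0919, c = -1.2973

Entries of AᵀA: Σx·x = 235, Σx = 35, Σ1 = 6.
For Aᵀy: Σx·y = -772, Σy = -116.
det = 235·6 − 35² = 185.
m = ((-772)·6 − 35·(-116))/185 = -572/185; c = (235·(-116) − 35·(-772))/185 = -48/37.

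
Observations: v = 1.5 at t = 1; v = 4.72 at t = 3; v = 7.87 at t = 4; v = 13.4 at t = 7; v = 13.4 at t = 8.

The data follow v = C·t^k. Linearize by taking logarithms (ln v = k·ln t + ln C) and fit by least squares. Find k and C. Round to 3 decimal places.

Taking logs, ln v = k·ln t + ln C, so regress ln v on ln t.
Σln t = 6.5103, Σ(ln t)² = 11.2394, Σln v = 9.2108, Σln t·ln v = 15.0117.
Equations: 11.2394·k + 6.5103·ln C = 15.0117;  6.5103·k + 5·ln C = 9.2108.
Δ = 11.2394·5 − (6.5103)² = 13.8136; k = (15.0117·5 − 6.5103·9.2108)/13.8136 = 1.09265, ln C = (11.2394·9.2108 − 6.5103·15.0117)/13.8136 = 0.41949, so C = exp(0.41949) = 1.52118.

k = 1.093, C = 1.521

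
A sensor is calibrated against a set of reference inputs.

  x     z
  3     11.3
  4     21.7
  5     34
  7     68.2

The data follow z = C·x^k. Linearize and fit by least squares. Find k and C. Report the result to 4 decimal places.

k = 2.1126, C = 1.1303

With ln zᵢ as the transformed response and ln xᵢ as the regressor:
Sums: Σln x = 6.0403, Σ(ln x)² = 9.5056, Σln z = 13.2509, Σln x·ln z = 20.8219.
Normal system: [[9.5056, 6.0403]; [6.0403, 4]]·[k, ln C]ᵀ = [20.8219, 13.2509]ᵀ.
Δ = 9.5056·4 − (6.0403)² = 1.5378; k = (20.8219·4 − 6.0403·13.2509)/1.5378 = 2.11264, ln C = (9.5056·13.2509 − 6.0403·20.8219)/1.5378 = 0.12251, so C = exp(0.12251) = 1.13033.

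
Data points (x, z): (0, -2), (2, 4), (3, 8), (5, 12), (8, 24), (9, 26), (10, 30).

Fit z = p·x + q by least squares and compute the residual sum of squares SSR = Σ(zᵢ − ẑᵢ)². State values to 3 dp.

Setting ∂/∂p … = 0 gives: 283·p + 37·q = 818;  37·p + 7·q = 102.
(Σx·x = 283, Σx = 37, Σ1 = 7, Σx·z = 818, Σz = 102.)
det = 283·7 − 37² = 612.
p = (818·7 − 37·102)/612 = 488/153; q = (283·102 − 37·818)/612 = -350/153.
Residuals: 44/153, -14/153, 110/153, -254/153, 118/153, -64/153, 20/51; SSR = 656/153.

SSR = 4.288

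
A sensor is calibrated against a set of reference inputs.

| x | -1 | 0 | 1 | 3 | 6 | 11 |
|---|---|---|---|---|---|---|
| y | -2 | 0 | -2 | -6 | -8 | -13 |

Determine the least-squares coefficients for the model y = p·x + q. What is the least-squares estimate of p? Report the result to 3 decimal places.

p = -1.043

The normal equations are: 168·p + 20·q = -209;  20·p + 6·q = -31.
(Σx·x = 168, Σx = 20, Σ1 = 6, Σx·y = -209, Σy = -31.)
Eliminating q: 6·(row 1) − 20·(row 2) gives 608·p = 6·(-209) − 20·(-31) = -634, so p = -317/304.
Then q = ((-31) − 20·(-317/304))/6 = -257/152.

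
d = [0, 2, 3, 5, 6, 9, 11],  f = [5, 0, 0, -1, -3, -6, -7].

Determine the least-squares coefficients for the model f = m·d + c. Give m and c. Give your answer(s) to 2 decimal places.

m = -1.02, c = 3.51

With design matrix A, AᵀA = [[276, 36]; [36, 7]] and Aᵀf = [-154, -12]ᵀ.
Eliminating c: 7·(row 1) − 36·(row 2) gives 636·m = 7·(-154) − 36·(-12) = -646, so m = -323/318.
Then c = ((-12) − 36·(-323/318))/7 = 186/53.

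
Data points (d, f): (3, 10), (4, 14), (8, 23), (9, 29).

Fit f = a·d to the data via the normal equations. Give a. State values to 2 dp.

a = 3.12

Compute the Gram sums: Σd·d = 170.
Right-hand side: Σd·f = 531.
So AᵀA·[a]ᵀ = Aᵀf: [[170]]·[a]ᵀ = [531]ᵀ.
a = 531/170 = 3.12353.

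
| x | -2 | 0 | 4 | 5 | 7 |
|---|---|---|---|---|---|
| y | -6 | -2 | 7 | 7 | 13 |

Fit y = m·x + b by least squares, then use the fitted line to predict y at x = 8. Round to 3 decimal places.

Sums needed: Σx·x = 94, Σx = 14, Σ1 = 5.
Right-hand side: Σx·y = 166, Σy = 19.
MᵀM·[m, b]ᵀ = Mᵀy becomes [[94, 14]; [14, 5]]·[m, b]ᵀ = [166, 19]ᵀ.
Δ = 94·5 − 14² = 274.
m = (166·5 − 14·19)/274 = 282/137; b = (94·19 − 14·166)/274 = -269/137.
At x = 8: ŷ = (282/137)·(8) + (-269/137)·(1) = 1987/137.

ŷ = 14.504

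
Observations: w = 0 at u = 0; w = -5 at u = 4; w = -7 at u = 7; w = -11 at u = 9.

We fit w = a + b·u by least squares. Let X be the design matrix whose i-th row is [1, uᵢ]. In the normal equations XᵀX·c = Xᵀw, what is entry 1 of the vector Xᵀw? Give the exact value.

Entry 1 ↔ basis 1, so (Xᵀw)_{1} = Σᵢ wᵢ = (1)·(0) + (1)·(-5) + (1)·(-7) + (1)·(-11) = -23.

-23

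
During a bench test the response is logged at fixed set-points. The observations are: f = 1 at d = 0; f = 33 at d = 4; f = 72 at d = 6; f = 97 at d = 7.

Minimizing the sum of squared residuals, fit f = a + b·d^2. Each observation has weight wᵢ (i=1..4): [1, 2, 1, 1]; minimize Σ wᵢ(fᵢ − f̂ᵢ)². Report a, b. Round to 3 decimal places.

XᵀWX·[a, b]ᵀ = XᵀWf reads: 5·a + 117·b = 236;  117·a + 4209·b = 8401.
(Σwᵢ·1 = 5, Σwᵢ·d^2 = 117, Σwᵢ·d^2·d^2 = 4209, Σwᵢ·f = 236, Σwᵢ·d^2·f = 8401.)
Determinant 5·4209 − 117² = 7356.
a = (236·4209 − 117·8401)/7356 = 3469/2452; b = (5·8401 − 117·236)/7356 = 14393/7356.

a = 1.415, b = 1.957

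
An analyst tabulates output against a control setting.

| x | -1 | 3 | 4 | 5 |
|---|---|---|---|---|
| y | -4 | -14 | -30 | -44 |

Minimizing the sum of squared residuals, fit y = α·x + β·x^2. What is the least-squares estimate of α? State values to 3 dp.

α = 1.259

The normal system AᵀA·[α, β]ᵀ = Aᵀy is [[51, 215]; [215, 963]]·[α, β]ᵀ = [-378, -1710]ᵀ.
Δ = 51·963 − 215² = 2888.
α = ((-378)·963 − 215·(-1710))/2888 = 909/722; β = (51·(-1710) − 215·(-378))/2888 = -1485/722.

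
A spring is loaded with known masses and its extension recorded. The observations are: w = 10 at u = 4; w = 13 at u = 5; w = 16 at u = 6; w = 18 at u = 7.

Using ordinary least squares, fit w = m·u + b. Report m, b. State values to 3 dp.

m = 2.700, b = -0.600

Normal-equation sums: Σu·u = 126, Σu = 22, Σ1 = 4.
Moment sums: Σu·w = 327, Σw = 57.
Eliminating b: 4·(row 1) − 22·(row 2) gives 20·m = 4·327 − 22·57 = 54, so m = 27/10.
Then b = (57 − 22·(27/10))/4 = -3/5.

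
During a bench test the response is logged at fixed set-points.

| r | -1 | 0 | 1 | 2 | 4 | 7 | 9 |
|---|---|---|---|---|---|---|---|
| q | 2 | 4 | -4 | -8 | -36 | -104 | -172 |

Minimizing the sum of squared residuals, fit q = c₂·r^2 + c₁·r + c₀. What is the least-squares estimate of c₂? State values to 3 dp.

c₂ = -1.961

Sums needed: Σr^2·r^2 = 9236, Σr^2·r = 1144, Σr^2 = 152, Σr·r = 152, Σr = 22, Σ1 = 7.
For Xᵀq: Σr^2·q = -19638, Σr·q = -2442, Σq = -318.
Normal equations: [[9236, 1144, 152]; [1144, 152, 22]; [152, 22, 7]]·[c₂, c₁, c₀]ᵀ = [-19638, -2442, -318]ᵀ.
Solving the 3×3 system (Gaussian elimination) gives c₂ = -27371/13958, c₁ = -22913/13958, c₀ = 16131/6979.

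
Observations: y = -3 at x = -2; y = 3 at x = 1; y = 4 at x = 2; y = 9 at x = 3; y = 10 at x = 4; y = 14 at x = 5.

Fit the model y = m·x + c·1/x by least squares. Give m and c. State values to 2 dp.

m = 2.69, c = -0.78

Compute the Gram sums: Σx·x = 59, Σx·1/x = 6, Σ1/x·1/x = 6169/3600.
Right-hand side: Σx·y = 154, Σ1/x·y = 74/5.
AᵀA·[m, c]ᵀ = Aᵀy becomes [[59, 6]; [6, 6169/3600]]·[m, c]ᵀ = [154, 74/5]ᵀ.
Eliminating c: (6169/3600)·(row 1) − 6·(row 2) gives (234371/3600)·m = (6169/3600)·154 − 6·(74/5) = 315173/1800, so m = 630346/234371.
Then c = ((74/5) − 6·(630346/234371))/(6169/3600) = -182880/234371.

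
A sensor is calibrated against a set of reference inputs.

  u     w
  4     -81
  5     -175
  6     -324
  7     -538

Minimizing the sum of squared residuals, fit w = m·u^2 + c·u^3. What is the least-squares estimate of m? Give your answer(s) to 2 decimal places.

m = 2.89

Sums needed: Σu^2·u^2 = 4578, Σu^2·u^3 = 28732, Σu^3·u^3 = 184026.
Right-hand side: Σu^2·w = -43697, Σu^3·w = -281577.
Normal equations: [[4578, 28732]; [28732, 184026]]·[m, c]ᵀ = [-43697, -281577]ᵀ.
det = 4578·184026 − 28732² = 16943204.
m = ((-43697)·184026 − 28732·(-281577))/16943204 = 24443121/8471602; c = (4578·(-281577) − 28732·(-43697))/16943204 = -16778651/8471602.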